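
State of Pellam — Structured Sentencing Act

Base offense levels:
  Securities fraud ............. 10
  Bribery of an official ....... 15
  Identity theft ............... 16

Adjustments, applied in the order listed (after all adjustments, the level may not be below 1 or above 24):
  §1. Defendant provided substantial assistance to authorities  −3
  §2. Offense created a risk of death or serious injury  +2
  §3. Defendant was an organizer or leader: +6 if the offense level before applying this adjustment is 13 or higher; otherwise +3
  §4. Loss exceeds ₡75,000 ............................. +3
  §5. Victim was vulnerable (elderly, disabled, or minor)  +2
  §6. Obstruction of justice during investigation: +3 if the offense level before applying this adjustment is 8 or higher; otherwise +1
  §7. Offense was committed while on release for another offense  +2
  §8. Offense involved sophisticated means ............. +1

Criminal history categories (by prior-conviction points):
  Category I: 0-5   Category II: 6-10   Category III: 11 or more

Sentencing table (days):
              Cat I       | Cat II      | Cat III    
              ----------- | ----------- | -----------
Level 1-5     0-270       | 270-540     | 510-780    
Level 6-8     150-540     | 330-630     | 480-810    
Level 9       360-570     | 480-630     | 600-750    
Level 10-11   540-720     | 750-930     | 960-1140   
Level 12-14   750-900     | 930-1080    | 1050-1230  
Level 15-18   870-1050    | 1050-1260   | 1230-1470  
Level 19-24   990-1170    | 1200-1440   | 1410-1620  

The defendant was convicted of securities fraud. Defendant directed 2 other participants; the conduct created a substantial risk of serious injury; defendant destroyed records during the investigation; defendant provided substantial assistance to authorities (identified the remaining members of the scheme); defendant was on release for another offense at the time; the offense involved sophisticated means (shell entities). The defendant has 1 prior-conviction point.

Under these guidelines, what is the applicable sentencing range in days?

Base offense level for securities fraud: 10.
§1 applies: 10 − 3 = 7.
§2 applies: 7 + 2 = 9.
§3 applies (level before this adjustment is 9 < 13, so +3): 9 + 3 = 12.
§4 does not apply.
§5 does not apply.
§6 applies (level before this adjustment is 12 ≥ 8, so +3): 12 + 3 = 15.
§7 applies: 15 + 2 = 17.
§8 applies: 17 + 1 = 18.
Final offense level: 18.
Criminal history: 1 prior point → Category I (0-5).
Level 18 falls in the 15-18 band.
Grid: Level 15-18 × Category I = 870-1050 days.

870-1050 days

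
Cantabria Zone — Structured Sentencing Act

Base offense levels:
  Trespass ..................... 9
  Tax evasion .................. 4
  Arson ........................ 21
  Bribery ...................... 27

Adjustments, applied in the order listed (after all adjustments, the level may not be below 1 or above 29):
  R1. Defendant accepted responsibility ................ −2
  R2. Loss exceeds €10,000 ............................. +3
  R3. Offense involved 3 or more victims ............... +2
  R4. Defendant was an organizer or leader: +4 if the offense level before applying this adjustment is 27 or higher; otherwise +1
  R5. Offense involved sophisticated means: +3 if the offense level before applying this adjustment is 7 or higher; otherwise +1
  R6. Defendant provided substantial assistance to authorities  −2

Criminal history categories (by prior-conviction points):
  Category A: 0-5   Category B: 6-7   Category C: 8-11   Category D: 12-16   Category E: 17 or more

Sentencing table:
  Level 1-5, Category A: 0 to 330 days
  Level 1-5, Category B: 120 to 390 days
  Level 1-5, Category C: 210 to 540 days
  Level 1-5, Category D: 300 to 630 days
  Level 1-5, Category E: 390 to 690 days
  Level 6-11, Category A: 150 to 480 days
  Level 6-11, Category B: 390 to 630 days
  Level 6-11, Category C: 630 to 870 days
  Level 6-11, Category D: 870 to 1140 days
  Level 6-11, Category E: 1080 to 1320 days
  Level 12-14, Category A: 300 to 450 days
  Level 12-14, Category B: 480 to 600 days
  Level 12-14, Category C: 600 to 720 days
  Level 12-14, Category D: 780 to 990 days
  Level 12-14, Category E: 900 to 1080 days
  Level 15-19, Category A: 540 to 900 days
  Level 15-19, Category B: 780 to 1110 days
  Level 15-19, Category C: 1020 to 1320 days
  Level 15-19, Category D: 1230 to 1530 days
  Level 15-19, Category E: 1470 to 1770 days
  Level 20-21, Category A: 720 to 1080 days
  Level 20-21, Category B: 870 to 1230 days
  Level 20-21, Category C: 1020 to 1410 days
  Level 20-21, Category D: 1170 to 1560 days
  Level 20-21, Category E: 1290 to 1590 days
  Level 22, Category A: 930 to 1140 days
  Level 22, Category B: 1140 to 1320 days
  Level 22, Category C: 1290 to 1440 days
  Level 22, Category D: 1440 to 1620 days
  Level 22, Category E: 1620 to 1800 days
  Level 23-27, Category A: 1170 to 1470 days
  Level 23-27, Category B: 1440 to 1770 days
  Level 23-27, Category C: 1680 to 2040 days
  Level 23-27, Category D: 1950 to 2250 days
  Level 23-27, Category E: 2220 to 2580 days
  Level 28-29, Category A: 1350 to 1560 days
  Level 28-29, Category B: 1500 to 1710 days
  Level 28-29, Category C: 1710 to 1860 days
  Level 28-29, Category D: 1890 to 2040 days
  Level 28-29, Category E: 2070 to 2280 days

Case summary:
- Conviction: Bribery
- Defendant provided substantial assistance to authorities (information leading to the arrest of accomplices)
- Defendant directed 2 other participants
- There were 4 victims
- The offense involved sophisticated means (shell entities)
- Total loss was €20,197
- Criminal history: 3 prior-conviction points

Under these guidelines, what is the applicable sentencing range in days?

Base offense level for bribery: 27.
R2 applies: 27 + 3 = 30.
R3 applies: 30 + 2 = 32.
R4 applies (level before this adjustment is 32 ≥ 27, so +4): 32 + 4 = 36.
R5 applies (level before this adjustment is 36 ≥ 7, so +3): 36 + 3 = 39.
R6 applies: 39 − 2 = 37.
Level 37 exceeds the maximum of 29; capped at 29.
Final offense level: 29.
Criminal history: 3 prior points → Category A (0-5).
Level 29 falls in the 28-29 band.
Grid: Level 28-29 × Category A = 1350-1560 days.

1350-1560 days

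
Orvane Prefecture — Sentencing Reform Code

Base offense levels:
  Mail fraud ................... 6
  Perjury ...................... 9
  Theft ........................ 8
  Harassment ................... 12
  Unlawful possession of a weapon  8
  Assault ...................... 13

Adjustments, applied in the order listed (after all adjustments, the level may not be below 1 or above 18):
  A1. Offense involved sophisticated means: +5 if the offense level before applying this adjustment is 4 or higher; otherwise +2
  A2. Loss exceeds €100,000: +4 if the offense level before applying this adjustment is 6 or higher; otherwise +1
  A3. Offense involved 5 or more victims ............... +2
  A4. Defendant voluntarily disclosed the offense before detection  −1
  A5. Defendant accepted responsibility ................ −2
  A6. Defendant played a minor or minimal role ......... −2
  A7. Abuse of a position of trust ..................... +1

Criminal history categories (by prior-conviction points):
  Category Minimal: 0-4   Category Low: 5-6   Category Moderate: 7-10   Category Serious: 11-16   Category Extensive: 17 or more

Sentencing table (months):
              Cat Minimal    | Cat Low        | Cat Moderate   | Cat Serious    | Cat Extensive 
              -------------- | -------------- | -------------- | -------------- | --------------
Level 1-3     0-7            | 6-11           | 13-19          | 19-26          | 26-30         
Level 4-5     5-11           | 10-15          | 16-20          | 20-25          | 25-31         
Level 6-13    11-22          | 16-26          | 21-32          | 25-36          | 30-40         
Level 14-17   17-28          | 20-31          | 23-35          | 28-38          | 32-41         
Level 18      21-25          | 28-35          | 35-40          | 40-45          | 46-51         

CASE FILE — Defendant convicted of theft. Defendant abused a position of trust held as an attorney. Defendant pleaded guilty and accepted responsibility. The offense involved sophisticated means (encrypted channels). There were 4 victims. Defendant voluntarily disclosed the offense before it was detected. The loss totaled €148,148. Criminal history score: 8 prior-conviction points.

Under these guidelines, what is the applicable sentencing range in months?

Base offense level for theft: 8.
A1 applies (level before this adjustment is 8 ≥ 4, so +5): 8 + 5 = 13.
A2 applies (level before this adjustment is 13 ≥ 6, so +4): 13 + 4 = 17.
A3 does not apply.
A4 applies: 17 − 1 = 16.
A5 applies: 16 − 2 = 14.
A7 applies: 14 + 1 = 15.
Final offense level: 15.
Criminal history: 8 prior points → Category Moderate (7-10).
Level 15 falls in the 14-17 band.
Grid: Level 14-17 × Category Moderate = 23-35 months.

23-35 months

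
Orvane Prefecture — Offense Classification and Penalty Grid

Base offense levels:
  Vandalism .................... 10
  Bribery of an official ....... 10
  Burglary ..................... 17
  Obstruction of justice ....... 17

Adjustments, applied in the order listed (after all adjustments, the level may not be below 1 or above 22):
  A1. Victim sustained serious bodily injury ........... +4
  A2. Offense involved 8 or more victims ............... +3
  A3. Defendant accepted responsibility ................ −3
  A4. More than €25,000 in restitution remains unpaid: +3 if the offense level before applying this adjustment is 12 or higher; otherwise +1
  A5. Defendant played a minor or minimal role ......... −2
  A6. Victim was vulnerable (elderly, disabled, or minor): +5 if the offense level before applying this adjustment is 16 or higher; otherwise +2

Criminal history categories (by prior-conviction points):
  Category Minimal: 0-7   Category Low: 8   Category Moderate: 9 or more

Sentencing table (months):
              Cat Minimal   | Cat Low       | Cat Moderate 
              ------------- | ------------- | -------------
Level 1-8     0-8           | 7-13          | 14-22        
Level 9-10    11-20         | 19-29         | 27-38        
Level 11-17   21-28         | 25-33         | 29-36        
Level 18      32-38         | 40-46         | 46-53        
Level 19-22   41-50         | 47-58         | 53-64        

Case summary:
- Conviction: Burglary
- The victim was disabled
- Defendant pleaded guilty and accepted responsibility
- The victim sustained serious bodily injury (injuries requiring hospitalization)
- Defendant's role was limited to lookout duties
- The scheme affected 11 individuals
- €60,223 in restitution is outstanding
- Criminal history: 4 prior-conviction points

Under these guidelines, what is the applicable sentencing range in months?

Base offense level for burglary: 17.
A1 applies: 17 + 4 = 21.
A2 applies: 21 + 3 = 24.
A3 applies: 24 − 3 = 21.
A4 applies (level before this adjustment is 21 ≥ 12, so +3): 21 + 3 = 24.
A5 applies: 24 − 2 = 22.
A6 applies (level before this adjustment is 22 ≥ 16, so +5): 22 + 5 = 27.
Level 27 exceeds the maximum of 22; capped at 22.
Final offense level: 22.
Criminal history: 4 prior points → Category Minimal (0-7).
Level 22 falls in the 19-22 band.
Grid: Level 19-22 × Category Minimal = 41-50 months.

41-50 months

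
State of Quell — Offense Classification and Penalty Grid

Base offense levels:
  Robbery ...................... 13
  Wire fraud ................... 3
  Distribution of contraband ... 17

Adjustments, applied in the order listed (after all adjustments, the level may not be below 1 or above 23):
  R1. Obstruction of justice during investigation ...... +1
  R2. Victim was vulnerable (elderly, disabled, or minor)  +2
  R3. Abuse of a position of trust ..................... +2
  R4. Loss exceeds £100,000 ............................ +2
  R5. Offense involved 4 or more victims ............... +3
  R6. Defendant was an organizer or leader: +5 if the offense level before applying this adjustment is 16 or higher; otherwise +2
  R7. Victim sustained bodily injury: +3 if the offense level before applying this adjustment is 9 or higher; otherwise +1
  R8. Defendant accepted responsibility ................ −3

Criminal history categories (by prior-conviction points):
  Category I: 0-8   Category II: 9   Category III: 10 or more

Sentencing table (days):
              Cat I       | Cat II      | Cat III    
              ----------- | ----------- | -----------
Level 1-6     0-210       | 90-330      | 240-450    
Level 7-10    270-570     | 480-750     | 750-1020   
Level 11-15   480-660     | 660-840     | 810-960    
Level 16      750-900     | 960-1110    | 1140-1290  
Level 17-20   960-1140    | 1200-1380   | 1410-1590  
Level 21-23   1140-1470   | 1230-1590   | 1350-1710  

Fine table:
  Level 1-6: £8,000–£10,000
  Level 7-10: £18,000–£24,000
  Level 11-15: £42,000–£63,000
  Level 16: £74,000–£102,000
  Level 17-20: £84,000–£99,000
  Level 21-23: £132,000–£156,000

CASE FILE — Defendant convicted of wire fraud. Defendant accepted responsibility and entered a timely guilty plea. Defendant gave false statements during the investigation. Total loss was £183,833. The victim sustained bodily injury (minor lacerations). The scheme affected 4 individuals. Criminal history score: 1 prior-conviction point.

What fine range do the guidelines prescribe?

£18,000–£24,000

Base offense level for wire fraud: 3.
R1 applies: 3 + 1 = 4.
R3 does not apply.
R4 applies: 4 + 2 = 6.
R5 applies: 6 + 3 = 9.
R7 applies (level before this adjustment is 9 ≥ 9, so +3): 9 + 3 = 12.
R8 applies: 12 − 3 = 9.
Final offense level: 9.
Level 9 falls in the 7-10 band.
Fine table: Level 7-10 → £18,000–£24,000.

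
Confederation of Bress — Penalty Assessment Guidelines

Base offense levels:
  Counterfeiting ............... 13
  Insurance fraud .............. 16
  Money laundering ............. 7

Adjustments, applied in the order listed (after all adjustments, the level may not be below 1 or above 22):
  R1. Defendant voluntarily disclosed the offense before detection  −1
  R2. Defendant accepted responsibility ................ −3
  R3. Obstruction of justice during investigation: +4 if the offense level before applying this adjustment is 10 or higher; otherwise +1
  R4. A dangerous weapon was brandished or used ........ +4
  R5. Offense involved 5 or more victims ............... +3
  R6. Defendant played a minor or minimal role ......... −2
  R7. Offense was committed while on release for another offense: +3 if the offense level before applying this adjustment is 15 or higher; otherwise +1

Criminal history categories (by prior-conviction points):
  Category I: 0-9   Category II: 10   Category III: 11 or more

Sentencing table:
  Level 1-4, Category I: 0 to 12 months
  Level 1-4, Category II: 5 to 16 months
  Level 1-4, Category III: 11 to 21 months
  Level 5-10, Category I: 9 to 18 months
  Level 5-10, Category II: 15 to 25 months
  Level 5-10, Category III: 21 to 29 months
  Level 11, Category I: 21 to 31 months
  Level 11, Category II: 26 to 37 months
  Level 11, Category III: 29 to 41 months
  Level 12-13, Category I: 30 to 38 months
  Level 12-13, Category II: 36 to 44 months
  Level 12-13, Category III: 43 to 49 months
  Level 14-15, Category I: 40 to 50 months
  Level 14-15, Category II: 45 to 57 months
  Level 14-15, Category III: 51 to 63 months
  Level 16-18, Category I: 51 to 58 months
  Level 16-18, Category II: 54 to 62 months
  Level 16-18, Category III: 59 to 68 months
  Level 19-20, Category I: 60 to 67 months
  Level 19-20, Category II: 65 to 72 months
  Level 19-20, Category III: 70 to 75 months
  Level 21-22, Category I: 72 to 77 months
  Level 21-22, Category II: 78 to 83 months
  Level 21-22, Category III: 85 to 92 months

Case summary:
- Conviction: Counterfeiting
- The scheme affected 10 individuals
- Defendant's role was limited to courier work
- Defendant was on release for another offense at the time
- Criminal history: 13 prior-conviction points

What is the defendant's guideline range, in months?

Base offense level for counterfeiting: 13.
R3 does not apply.
R5 applies: 13 + 3 = 16.
R6 applies: 16 − 2 = 14.
R7 applies (level before this adjustment is 14 < 15, so +1): 14 + 1 = 15.
Final offense level: 15.
Criminal history: 13 prior points → Category III (11+).
Level 15 falls in the 14-15 band.
Grid: Level 14-15 × Category III = 51-63 months.

51-63 months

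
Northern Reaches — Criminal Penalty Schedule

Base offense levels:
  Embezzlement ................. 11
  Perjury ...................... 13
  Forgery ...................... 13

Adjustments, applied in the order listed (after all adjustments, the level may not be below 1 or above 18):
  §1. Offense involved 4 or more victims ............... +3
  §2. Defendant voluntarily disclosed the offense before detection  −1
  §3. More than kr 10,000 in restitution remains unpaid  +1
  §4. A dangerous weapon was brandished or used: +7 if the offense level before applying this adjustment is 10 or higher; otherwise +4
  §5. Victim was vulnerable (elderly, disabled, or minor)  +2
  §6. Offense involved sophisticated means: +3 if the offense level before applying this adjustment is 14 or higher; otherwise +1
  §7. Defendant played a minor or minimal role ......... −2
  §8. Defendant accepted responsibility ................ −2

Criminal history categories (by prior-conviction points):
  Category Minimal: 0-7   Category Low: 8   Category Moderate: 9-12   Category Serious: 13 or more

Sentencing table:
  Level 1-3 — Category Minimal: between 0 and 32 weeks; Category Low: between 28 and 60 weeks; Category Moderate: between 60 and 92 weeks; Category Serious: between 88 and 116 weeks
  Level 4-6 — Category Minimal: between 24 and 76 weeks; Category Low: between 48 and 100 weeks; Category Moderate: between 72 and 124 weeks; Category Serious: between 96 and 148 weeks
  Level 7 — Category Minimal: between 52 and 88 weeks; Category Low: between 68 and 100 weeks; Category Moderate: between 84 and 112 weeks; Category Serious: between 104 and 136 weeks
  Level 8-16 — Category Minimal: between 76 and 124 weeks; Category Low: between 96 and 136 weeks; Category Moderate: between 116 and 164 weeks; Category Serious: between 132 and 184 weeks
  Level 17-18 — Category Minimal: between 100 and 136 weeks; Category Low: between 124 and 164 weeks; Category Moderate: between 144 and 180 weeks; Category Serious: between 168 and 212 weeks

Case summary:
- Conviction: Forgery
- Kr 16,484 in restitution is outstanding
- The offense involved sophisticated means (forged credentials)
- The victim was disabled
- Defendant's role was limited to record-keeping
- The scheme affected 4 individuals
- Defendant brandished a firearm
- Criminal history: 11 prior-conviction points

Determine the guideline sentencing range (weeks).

Base offense level for forgery: 13.
§1 applies: 13 + 3 = 16.
§3 applies: 16 + 1 = 17.
§4 applies (level before this adjustment is 17 ≥ 10, so +7): 17 + 7 = 24.
§5 applies: 24 + 2 = 26.
§6 applies (level before this adjustment is 26 ≥ 14, so +3): 26 + 3 = 29.
§7 applies: 29 − 2 = 27.
Level 27 exceeds the maximum of 18; capped at 18.
Final offense level: 18.
Criminal history: 11 prior points → Category Moderate (9-12).
Level 18 falls in the 17-18 band.
Grid: Level 17-18 × Category Moderate = 144-180 weeks.

144-180 weeks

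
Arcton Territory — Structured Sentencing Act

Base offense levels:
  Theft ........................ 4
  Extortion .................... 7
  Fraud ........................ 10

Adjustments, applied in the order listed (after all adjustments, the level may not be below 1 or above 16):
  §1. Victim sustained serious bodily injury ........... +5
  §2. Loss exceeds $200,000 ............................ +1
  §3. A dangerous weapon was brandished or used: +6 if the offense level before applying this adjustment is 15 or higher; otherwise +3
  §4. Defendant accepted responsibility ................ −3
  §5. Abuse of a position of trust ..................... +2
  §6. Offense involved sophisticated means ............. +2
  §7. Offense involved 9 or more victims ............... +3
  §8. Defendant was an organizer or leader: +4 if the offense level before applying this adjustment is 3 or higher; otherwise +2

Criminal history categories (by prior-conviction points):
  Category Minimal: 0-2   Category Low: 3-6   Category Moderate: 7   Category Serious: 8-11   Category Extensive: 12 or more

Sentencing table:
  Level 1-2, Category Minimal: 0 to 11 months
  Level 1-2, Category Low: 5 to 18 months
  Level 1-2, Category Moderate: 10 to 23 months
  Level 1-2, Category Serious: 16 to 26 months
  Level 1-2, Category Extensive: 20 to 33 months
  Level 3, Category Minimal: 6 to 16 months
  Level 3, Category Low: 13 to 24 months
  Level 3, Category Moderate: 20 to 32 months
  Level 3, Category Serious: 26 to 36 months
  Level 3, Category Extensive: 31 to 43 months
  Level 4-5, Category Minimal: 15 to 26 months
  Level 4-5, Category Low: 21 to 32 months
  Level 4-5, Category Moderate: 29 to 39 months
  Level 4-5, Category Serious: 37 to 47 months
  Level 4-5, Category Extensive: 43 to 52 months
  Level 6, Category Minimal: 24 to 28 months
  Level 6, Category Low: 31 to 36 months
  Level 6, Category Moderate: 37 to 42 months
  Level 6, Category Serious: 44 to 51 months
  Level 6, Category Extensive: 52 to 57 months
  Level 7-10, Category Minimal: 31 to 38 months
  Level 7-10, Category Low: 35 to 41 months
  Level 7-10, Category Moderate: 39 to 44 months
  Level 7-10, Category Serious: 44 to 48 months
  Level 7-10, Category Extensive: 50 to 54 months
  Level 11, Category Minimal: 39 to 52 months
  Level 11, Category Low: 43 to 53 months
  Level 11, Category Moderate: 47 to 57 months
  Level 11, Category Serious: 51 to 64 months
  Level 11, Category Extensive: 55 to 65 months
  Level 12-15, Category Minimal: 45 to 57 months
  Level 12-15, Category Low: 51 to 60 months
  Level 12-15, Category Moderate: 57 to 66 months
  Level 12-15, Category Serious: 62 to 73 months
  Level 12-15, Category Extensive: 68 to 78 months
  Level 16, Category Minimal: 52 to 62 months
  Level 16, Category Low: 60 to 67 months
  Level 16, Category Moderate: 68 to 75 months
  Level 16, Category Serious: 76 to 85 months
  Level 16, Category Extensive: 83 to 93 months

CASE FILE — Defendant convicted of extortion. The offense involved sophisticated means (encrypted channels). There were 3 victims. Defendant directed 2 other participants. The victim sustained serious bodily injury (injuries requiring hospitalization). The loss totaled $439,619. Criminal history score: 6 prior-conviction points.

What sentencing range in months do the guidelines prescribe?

Base offense level for extortion: 7.
§1 applies: 7 + 5 = 12.
§2 applies: 12 + 1 = 13.
§4 does not apply.
§5 does not apply.
§6 applies: 13 + 2 = 15.
§7 does not apply.
§8 applies (level before this adjustment is 15 ≥ 3, so +4): 15 + 4 = 19.
Level 19 exceeds the maximum of 16; capped at 16.
Final offense level: 16.
Criminal history: 6 prior points → Category Low (3-6).
Level 16 falls in the 16 band.
Grid: Level 16 × Category Low = 60-67 months.

60-67 months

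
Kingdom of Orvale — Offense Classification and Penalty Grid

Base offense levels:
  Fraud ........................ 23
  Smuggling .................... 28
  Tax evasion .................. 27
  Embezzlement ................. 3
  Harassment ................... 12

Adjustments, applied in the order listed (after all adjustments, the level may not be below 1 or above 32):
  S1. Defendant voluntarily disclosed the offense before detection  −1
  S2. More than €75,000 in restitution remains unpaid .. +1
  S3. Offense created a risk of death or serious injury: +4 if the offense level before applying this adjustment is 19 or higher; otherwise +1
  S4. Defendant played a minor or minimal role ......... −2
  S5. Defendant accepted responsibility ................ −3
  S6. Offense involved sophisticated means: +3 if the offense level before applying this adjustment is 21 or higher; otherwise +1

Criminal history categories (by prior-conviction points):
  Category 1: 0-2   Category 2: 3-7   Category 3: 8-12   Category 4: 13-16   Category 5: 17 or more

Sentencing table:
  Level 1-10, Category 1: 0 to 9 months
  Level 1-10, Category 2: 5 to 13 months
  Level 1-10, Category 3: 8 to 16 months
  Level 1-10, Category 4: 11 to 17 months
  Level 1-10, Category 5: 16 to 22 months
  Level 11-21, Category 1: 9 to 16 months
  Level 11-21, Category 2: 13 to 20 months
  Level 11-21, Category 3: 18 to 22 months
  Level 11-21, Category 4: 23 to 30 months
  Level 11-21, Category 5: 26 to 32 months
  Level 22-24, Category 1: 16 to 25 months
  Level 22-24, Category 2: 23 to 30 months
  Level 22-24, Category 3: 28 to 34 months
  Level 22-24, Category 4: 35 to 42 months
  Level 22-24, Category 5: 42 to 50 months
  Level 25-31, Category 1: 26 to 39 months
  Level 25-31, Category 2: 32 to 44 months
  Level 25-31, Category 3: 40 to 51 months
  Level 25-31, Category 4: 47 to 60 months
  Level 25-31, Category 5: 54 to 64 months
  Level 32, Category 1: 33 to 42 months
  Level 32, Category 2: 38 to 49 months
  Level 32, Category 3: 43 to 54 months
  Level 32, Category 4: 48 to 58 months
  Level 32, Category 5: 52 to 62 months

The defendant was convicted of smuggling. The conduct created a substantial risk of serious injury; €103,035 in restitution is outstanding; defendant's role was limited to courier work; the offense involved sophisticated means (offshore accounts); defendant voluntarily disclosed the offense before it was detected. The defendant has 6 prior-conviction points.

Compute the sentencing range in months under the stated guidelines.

38-49 months

Base offense level for smuggling: 28.
S1 applies: 28 − 1 = 27.
S2 applies: 27 + 1 = 28.
S3 applies (level before this adjustment is 28 ≥ 19, so +4): 28 + 4 = 32.
S4 applies: 32 − 2 = 30.
S5 does not apply.
S6 applies (level before this adjustment is 30 ≥ 21, so +3): 30 + 3 = 33.
Level 33 exceeds the maximum of 32; capped at 32.
Final offense level: 32.
Criminal history: 6 prior points → Category 2 (3-7).
Level 32 falls in the 32 band.
Grid: Level 32 × Category 2 = 38-49 months.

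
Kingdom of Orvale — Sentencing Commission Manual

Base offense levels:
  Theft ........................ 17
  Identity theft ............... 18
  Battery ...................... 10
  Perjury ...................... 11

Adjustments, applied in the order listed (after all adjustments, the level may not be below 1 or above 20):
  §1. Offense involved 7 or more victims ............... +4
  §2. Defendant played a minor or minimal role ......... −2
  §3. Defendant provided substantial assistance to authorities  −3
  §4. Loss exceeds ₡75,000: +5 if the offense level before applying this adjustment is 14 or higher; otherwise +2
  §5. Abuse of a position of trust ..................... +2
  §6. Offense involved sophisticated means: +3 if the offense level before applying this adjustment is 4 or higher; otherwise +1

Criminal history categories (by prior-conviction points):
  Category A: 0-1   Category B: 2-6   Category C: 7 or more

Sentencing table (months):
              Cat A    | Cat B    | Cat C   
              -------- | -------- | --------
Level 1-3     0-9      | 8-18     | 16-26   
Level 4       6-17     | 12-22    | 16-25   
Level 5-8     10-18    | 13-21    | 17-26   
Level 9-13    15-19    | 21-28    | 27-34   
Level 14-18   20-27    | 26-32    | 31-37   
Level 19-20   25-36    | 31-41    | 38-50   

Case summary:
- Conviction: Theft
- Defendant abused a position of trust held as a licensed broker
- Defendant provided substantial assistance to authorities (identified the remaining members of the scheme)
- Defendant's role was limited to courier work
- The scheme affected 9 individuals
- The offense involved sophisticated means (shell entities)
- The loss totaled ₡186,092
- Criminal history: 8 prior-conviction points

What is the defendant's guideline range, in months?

Base offense level for theft: 17.
§1 applies: 17 + 4 = 21.
§2 applies: 21 − 2 = 19.
§3 applies: 19 − 3 = 16.
§4 applies (level before this adjustment is 16 ≥ 14, so +5): 16 + 5 = 21.
§5 applies: 21 + 2 = 23.
§6 applies (level before this adjustment is 23 ≥ 4, so +3): 23 + 3 = 26.
Level 26 exceeds the maximum of 20; capped at 20.
Final offense level: 20.
Criminal history: 8 prior points → Category C (7+).
Level 20 falls in the 19-20 band.
Grid: Level 19-20 × Category C = 38-50 months.

38-50 months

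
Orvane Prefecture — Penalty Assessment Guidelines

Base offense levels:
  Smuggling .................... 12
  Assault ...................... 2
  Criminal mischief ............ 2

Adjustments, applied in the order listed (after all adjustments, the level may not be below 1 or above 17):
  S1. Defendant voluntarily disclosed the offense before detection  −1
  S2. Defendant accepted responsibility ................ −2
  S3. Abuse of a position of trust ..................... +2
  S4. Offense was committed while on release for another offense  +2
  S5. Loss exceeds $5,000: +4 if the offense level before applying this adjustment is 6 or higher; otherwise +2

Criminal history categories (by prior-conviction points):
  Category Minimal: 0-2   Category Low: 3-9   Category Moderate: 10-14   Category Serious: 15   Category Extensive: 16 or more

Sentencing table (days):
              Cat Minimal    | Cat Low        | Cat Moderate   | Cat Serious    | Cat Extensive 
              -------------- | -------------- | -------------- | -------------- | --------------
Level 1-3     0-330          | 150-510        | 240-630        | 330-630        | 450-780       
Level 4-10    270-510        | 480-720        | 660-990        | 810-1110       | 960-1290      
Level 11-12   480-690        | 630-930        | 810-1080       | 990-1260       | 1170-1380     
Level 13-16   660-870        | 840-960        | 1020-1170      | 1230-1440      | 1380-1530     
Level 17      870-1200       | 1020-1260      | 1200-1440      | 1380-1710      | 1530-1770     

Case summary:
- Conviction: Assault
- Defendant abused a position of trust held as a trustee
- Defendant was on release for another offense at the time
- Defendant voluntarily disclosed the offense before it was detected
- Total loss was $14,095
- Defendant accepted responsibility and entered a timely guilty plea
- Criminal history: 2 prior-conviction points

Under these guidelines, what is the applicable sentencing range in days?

Base offense level for assault: 2.
S1 applies: 2 − 1 = 1.
S2 applies: 1 − 2 = -1.
S3 applies: -1 + 2 = 1.
S4 applies: 1 + 2 = 3.
S5 applies (level before this adjustment is 3 < 6, so +2): 3 + 2 = 5.
Final offense level: 5.
Criminal history: 2 prior points → Category Minimal (0-2).
Level 5 falls in the 4-10 band.
Grid: Level 4-10 × Category Minimal = 270-510 days.

270-510 days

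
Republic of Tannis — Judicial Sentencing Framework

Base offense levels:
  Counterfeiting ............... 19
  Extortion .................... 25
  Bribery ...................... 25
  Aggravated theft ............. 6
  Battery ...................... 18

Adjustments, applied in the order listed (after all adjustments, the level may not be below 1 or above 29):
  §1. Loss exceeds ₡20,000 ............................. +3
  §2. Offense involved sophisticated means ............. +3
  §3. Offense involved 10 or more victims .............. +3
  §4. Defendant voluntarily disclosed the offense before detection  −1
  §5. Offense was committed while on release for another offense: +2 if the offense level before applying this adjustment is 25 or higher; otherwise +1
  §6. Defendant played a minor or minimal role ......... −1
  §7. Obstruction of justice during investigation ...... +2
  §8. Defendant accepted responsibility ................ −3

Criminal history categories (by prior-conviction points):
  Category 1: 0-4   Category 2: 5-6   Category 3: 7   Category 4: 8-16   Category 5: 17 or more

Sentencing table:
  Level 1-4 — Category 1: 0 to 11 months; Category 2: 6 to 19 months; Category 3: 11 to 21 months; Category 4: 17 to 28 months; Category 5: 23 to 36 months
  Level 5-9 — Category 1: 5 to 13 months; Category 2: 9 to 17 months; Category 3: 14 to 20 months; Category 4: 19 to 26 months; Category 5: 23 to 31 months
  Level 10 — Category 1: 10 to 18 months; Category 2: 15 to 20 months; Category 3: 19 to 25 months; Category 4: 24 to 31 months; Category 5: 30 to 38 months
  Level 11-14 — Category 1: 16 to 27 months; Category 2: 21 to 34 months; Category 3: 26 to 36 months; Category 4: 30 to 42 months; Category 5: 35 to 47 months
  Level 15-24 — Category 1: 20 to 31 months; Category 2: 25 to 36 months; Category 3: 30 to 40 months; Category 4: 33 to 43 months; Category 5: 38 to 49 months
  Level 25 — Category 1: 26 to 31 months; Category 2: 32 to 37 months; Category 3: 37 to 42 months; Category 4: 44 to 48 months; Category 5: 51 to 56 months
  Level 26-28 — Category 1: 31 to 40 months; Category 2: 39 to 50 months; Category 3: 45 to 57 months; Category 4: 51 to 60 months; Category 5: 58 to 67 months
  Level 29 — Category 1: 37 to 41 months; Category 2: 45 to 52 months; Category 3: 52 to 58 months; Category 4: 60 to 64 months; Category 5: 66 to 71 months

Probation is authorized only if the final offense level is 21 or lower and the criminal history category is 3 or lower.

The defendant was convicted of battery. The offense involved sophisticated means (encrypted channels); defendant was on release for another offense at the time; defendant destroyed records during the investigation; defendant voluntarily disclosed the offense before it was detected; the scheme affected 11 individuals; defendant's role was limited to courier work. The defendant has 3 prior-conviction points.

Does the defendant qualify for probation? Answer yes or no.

No

Base offense level for battery: 18.
§2 applies: 18 + 3 = 21.
§3 applies: 21 + 3 = 24.
§4 applies: 24 − 1 = 23.
§5 applies (level before this adjustment is 23 < 25, so +1): 23 + 1 = 24.
§6 applies: 24 − 1 = 23.
§7 applies: 23 + 2 = 25.
Final offense level: 25.
Criminal history: 3 prior points → Category 1 (0-4).
Level 25 falls in the 25 band.
Grid: Level 25 × Category 1 = 26-31 months.
Probation check: level 25 > 21 and category 1 ≤ 3 → not eligible.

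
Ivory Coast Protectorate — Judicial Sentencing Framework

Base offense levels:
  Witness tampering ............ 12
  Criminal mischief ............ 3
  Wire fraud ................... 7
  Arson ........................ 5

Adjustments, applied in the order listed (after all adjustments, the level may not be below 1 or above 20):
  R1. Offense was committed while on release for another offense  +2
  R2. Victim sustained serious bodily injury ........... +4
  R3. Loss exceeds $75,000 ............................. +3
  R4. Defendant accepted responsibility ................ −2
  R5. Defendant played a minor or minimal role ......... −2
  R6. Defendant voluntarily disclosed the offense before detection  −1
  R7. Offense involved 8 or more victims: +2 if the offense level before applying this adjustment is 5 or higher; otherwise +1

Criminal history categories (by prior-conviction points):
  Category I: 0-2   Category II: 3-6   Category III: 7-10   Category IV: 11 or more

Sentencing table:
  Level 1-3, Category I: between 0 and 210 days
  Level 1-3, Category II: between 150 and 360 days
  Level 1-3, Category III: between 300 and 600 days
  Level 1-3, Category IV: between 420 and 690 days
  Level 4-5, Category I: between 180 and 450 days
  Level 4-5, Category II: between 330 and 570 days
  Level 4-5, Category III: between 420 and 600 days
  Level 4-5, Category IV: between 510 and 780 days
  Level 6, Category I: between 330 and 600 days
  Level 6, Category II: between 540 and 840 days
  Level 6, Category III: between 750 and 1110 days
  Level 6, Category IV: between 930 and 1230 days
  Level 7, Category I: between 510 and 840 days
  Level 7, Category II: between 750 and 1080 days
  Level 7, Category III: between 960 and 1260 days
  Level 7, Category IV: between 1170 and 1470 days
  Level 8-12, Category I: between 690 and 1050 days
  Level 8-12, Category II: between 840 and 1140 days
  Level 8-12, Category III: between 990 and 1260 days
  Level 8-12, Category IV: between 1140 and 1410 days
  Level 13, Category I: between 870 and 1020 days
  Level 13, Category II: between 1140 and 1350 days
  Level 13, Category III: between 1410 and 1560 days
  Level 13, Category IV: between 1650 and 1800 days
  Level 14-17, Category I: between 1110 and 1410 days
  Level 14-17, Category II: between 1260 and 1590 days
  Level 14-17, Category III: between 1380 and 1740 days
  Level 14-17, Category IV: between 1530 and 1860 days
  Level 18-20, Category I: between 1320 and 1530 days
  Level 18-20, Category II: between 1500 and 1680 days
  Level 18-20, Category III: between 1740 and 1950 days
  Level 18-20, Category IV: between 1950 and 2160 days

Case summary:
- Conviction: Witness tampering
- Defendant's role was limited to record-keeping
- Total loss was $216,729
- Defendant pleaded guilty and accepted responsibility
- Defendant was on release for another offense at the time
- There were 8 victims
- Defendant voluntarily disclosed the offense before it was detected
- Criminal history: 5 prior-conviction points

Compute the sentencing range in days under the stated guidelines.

Base offense level for witness tampering: 12.
R1 applies: 12 + 2 = 14.
R2 does not apply.
R3 applies: 14 + 3 = 17.
R4 applies: 17 − 2 = 15.
R5 applies: 15 − 2 = 13.
R6 applies: 13 − 1 = 12.
R7 applies (level before this adjustment is 12 ≥ 5, so +2): 12 + 2 = 14.
Final offense level: 14.
Criminal history: 5 prior points → Category II (3-6).
Level 14 falls in the 14-17 band.
Grid: Level 14-17 × Category II = 1260-1590 days.

1260-1590 days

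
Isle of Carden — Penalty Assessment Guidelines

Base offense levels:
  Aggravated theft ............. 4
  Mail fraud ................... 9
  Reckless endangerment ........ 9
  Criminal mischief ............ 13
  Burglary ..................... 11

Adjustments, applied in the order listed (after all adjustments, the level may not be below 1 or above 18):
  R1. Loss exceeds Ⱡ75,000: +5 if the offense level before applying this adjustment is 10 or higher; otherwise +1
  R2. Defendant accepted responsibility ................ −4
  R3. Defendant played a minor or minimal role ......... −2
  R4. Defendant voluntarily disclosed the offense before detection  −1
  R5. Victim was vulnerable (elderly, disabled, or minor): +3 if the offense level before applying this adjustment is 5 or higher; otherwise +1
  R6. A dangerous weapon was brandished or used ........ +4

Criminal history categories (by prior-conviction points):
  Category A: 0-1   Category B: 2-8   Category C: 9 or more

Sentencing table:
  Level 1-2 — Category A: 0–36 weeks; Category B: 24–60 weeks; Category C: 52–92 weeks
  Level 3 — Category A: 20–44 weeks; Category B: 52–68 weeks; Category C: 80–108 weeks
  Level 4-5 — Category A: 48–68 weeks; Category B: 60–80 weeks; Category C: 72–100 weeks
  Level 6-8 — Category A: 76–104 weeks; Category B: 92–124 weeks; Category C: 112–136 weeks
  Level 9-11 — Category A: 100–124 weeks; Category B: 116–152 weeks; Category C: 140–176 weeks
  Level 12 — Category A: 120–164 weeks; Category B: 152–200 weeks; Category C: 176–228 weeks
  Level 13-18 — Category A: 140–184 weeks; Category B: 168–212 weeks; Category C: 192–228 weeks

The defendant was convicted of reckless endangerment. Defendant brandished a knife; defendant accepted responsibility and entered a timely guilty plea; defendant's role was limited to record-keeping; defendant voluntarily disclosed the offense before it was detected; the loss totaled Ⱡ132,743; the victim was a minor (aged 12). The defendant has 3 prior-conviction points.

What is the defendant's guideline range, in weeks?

92-124 weeks

Base offense level for reckless endangerment: 9.
R1 applies (level before this adjustment is 9 < 10, so +1): 9 + 1 = 10.
R2 applies: 10 − 4 = 6.
R3 applies: 6 − 2 = 4.
R4 applies: 4 − 1 = 3.
R5 applies (level before this adjustment is 3 < 5, so +1): 3 + 1 = 4.
R6 applies: 4 + 4 = 8.
Final offense level: 8.
Criminal history: 3 prior points → Category B (2-8).
Level 8 falls in the 6-8 band.
Grid: Level 6-8 × Category B = 92-124 weeks.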